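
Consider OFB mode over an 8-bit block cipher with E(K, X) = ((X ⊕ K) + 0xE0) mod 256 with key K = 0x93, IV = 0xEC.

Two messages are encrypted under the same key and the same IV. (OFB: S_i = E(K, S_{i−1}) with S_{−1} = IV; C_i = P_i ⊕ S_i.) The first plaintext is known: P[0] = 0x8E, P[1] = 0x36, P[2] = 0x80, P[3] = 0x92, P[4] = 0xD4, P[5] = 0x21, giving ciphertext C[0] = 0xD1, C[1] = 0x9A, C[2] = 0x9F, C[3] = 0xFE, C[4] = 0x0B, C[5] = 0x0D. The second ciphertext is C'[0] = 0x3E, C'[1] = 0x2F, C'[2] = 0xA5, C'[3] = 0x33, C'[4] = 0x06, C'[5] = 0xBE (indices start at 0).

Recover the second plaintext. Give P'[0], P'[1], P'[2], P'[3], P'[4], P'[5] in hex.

P'[0] = 0x61, P'[1] = 0x83, P'[2] = 0xBA, P'[3] = 0x5F, P'[4] = 0xD9, P'[5] = 0x92

In OFB with a reused IV, both messages share the same keystream S_i, so C_i ⊕ C'_i = P_i ⊕ P'_i and thus P'_i = P_i ⊕ C_i ⊕ C'_i.
P'[0]: 0x8E ⊕ 0xD1 ⊕ 0x3E = 0x61.
P'[1]: 0x36 ⊕ 0x9A ⊕ 0x2F = 0x83.
P'[2]: 0x80 ⊕ 0x9F ⊕ 0xA5 = 0xBA.
P'[3]: 0x92 ⊕ 0xFE ⊕ 0x33 = 0x5F.
P'[4]: 0xD4 ⊕ 0x0B ⊕ 0x06 = 0xD9.
P'[5]: 0x21 ⊕ 0x0D ⊕ 0xBE = 0x92.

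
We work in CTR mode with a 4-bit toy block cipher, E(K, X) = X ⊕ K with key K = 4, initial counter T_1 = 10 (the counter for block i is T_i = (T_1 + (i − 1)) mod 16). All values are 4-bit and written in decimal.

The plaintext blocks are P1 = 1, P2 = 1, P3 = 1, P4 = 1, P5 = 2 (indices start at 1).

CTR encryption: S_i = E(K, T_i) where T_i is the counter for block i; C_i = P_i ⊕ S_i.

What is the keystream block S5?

C1: T = 10, S = E(K, T) = 14; 1 ⊕ 14 = 15.
C2: T = 11, S = E(K, T) = 15; 1 ⊕ 15 = 14.
C3: T = 12, S = E(K, T) = 8; 1 ⊕ 8 = 9.
C4: T = 13, S = E(K, T) = 9; 1 ⊕ 9 = 8.
C5: T = 14, S = E(K, T) = 10; 2 ⊕ 10 = 8.
So S5 = 10.

10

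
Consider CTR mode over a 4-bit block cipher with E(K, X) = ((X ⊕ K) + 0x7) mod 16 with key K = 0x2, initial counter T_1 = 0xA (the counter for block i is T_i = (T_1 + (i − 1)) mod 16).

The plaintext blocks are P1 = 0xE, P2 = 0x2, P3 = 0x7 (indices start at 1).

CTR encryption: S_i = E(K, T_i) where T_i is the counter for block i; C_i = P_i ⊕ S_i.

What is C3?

C3 = 0x2

C1: T = 0xA, S = E(K, T) = 0xF; 0xE ⊕ 0xF = 0x1.
C2: T = 0xB, S = E(K, T) = 0x0; 0x2 ⊕ 0x0 = 0x2.
C3: T = 0xC, S = E(K, T) = 0x5; 0x7 ⊕ 0x5 = 0x2.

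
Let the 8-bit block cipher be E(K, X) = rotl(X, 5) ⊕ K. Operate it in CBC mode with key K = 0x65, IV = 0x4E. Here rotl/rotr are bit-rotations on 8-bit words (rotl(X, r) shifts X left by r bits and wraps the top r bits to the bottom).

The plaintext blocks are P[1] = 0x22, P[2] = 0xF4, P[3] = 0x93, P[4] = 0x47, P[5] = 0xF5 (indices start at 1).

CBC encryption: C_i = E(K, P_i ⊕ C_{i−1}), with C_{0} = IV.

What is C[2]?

C[2] = 0xE6

C[1]: P[1] ⊕ 0x4E = 0x6C; E(K, 0x6C) = 0xE8.
C[2]: P[2] ⊕ 0xE8 = 0x1C; E(K, 0x1C) = 0xE6.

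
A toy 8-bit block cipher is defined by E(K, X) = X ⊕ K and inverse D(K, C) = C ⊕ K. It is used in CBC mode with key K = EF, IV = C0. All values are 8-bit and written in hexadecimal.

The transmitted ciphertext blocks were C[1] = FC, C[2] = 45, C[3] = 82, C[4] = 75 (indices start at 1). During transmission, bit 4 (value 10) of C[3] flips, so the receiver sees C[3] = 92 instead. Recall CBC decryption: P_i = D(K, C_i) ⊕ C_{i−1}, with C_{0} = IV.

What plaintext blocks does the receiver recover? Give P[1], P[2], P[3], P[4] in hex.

P[1] = D3, P[2] = 56, P[3] = 38, P[4] = 08

Only C[3] changed, to 92. In CBC, a change in C_i garbles P_i and flips the same bit in P_{i+1}. Decrypting the received ciphertext:
P[1]: D(K, FC) = 13; 13 ⊕ C0 = D3.
P[2]: D(K, 45) = AA; AA ⊕ FC = 56.
P[3]: D(K, 92) = 7D; 7D ⊕ 45 = 38.
P[4]: D(K, 75) = 9A; 9A ⊕ 92 = 08.
Blocks that differ from the original plaintext: P[3], P[4].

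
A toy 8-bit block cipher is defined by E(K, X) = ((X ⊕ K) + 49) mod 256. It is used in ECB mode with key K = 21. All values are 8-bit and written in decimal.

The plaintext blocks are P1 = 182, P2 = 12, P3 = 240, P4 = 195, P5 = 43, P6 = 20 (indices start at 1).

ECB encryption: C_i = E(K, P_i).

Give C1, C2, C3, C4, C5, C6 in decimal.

C1 = 212, C2 = 74, C3 = 22, C4 = 7, C5 = 111, C6 = 50

C1: E(K, 182) = 212.
C2: E(K, 12) = 74.
C3: E(K, 240) = 22.
C4: E(K, 195) = 7.
C5: E(K, 43) = 111.
C6: E(K, 20) = 50.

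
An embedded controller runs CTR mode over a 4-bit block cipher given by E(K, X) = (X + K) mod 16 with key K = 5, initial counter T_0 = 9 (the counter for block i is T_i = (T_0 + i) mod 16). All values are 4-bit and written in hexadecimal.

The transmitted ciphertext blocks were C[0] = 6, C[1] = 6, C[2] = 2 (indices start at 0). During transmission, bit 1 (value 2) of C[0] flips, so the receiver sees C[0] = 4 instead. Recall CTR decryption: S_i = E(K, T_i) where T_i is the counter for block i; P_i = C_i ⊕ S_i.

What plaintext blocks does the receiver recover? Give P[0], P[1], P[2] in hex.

P[0] = A, P[1] = 9, P[2] = 2

Only C[0] changed, to 4. In CTR, a change in C_i flips the same bit in P_i only; the keystream is unaffected. Decrypting the received ciphertext:
P[0]: T = 9, S = E(K, T) = E; 4 ⊕ E = A.
P[1]: T = A, S = E(K, T) = F; 6 ⊕ F = 9.
P[2]: T = B, S = E(K, T) = 0; 2 ⊕ 0 = 2.
Blocks that differ from the original plaintext: P[0].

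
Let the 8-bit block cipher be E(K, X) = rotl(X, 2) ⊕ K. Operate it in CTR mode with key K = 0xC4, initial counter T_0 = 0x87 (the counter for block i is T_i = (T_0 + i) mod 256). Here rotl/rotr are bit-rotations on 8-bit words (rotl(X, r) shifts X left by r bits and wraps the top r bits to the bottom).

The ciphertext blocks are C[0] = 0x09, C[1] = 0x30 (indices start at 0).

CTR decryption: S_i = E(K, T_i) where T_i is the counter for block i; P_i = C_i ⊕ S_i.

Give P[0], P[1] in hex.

P[0] = 0xD3, P[1] = 0xD6

P[0]: T = 0x87, S = E(K, T) = 0xDA; 0x09 ⊕ 0xDA = 0xD3.
P[1]: T = 0x88, S = E(K, T) = 0xE6; 0x30 ⊕ 0xE6 = 0xD6.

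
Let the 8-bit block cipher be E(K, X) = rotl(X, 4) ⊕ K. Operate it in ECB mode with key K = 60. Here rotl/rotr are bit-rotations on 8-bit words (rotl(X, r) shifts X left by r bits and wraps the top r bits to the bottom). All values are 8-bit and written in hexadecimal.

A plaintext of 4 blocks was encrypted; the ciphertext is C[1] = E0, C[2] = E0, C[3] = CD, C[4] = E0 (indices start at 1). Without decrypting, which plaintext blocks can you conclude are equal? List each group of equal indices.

P[1] = P[2] = P[4]

ECB encrypts each block independently with the same key, so equal ciphertext blocks imply equal plaintext blocks.
C[1] = C[2] = C[4] = E0, so P[1] = P[2] = P[4].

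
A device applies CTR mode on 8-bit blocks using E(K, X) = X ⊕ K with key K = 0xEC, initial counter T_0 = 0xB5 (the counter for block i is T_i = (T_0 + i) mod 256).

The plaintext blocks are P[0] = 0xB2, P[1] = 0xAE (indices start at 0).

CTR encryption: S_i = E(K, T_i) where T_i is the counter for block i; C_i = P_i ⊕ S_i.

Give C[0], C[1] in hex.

C[0]: T = 0xB5, S = E(K, T) = 0x59; 0xB2 ⊕ 0x59 = 0xEB.
C[1]: T = 0xB6, S = E(K, T) = 0x5A; 0xAE ⊕ 0x5A = 0xF4.

C[0] = 0xEB, C[1] = 0xF4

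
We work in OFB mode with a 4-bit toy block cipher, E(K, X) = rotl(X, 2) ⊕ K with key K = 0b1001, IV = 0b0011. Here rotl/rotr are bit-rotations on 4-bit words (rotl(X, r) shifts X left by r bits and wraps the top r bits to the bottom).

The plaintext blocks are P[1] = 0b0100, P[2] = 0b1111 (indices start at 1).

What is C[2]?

OFB encryption: S_i = E(K, S_{i−1}) with S_{0} = IV; C_i = P_i ⊕ S_i.
C[1]: S = E(K, 0b0011) = 0b0101; 0b0100 ⊕ 0b0101 = 0b0001.
C[2]: S = E(K, 0b0101) = 0b1100; 0b1111 ⊕ 0b1100 = 0b0011.

C[2] = 0b0011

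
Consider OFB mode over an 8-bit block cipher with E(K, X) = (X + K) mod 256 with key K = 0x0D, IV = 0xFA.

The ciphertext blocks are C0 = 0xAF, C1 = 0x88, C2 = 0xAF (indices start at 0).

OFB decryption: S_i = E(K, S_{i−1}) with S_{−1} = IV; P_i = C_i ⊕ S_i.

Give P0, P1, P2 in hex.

P0: S = E(K, 0xFA) = 0x07; 0xAF ⊕ 0x07 = 0xA8.
P1: S = E(K, 0x07) = 0x14; 0x88 ⊕ 0x14 = 0x9C.
P2: S = E(K, 0x14) = 0x21; 0xAF ⊕ 0x21 = 0x8E.

P0 = 0xA8, P1 = 0x9C, P2 = 0x8E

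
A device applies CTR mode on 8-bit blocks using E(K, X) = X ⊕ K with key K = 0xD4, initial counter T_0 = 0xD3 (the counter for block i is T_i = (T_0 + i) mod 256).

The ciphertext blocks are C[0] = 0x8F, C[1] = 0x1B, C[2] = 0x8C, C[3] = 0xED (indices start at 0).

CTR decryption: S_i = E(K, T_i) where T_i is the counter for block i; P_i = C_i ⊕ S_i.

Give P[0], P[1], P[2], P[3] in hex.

P[0]: T = 0xD3, S = E(K, T) = 0x07; 0x8F ⊕ 0x07 = 0x88.
P[1]: T = 0xD4, S = E(K, T) = 0x00; 0x1B ⊕ 0x00 = 0x1B.
P[2]: T = 0xD5, S = E(K, T) = 0x01; 0x8C ⊕ 0x01 = 0x8D.
P[3]: T = 0xD6, S = E(K, T) = 0x02; 0xED ⊕ 0x02 = 0xEF.

P[0] = 0x88, P[1] = 0x1B, P[2] = 0x8D, P[3] = 0xEF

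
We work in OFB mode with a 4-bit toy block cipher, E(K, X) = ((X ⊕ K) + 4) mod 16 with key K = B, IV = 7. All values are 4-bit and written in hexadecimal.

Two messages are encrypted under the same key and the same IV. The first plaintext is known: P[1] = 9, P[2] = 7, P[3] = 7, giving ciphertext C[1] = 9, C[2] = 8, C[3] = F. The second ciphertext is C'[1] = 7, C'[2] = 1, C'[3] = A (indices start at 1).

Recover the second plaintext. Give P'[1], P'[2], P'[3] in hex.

P'[1] = 7, P'[2] = E, P'[3] = 2

In OFB with a reused IV, both messages share the same keystream S_i, so C_i ⊕ C'_i = P_i ⊕ P'_i and thus P'_i = P_i ⊕ C_i ⊕ C'_i.
P'[1]: 9 ⊕ 9 ⊕ 7 = 7.
P'[2]: 7 ⊕ 8 ⊕ 1 = E.
P'[3]: 7 ⊕ F ⊕ A = 2.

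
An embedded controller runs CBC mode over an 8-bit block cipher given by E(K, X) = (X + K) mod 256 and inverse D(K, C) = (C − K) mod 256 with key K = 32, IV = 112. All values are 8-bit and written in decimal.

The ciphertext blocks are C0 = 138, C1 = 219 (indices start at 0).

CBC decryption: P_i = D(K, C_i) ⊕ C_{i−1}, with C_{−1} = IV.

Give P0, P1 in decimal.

P0 = 26, P1 = 49

P0: D(K, 138) = 106; 106 ⊕ 112 = 26.
P1: D(K, 219) = 187; 187 ⊕ 138 = 49.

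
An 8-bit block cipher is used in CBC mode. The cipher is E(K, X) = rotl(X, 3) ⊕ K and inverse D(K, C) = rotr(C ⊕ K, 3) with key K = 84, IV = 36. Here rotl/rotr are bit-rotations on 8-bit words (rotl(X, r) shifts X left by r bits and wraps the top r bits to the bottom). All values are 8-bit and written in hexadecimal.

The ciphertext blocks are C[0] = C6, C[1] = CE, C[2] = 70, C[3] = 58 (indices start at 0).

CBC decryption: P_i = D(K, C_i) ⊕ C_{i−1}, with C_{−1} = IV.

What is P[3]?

P[3] = EB

P[3]: D(K, 58) = 9B; 9B ⊕ 70 = EB.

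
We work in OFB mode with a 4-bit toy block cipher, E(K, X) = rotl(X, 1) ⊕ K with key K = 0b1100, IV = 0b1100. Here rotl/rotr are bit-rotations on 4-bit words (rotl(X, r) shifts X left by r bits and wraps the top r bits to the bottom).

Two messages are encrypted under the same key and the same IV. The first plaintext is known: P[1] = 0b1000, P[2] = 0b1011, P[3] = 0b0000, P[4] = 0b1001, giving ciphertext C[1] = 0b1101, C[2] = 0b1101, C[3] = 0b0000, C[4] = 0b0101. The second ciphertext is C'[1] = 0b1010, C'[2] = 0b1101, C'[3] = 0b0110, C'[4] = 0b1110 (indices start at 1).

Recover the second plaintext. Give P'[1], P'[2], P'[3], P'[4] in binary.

In OFB with a reused IV, both messages share the same keystream S_i, so C_i ⊕ C'_i = P_i ⊕ P'_i and thus P'_i = P_i ⊕ C_i ⊕ C'_i.
P'[1]: 0b1000 ⊕ 0b1101 ⊕ 0b1010 = 0b1111.
P'[2]: 0b1011 ⊕ 0b1101 ⊕ 0b1101 = 0b1011.
P'[3]: 0b0000 ⊕ 0b0000 ⊕ 0b0110 = 0b0110.
P'[4]: 0b1001 ⊕ 0b0101 ⊕ 0b1110 = 0b0010.

P'[1] = 0b1111, P'[2] = 0b1011, P'[3] = 0b0110, P'[4] = 0b0010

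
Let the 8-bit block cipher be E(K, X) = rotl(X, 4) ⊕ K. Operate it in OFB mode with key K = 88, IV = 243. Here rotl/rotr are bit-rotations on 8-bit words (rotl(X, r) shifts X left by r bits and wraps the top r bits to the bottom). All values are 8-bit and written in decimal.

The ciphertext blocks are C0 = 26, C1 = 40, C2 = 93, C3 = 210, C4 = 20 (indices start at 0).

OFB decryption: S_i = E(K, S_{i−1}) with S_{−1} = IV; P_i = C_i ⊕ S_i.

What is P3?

P3 = 33

P0: S = E(K, 243) = 103; 26 ⊕ 103 = 125.
P1: S = E(K, 103) = 46; 40 ⊕ 46 = 6.
P2: S = E(K, 46) = 186; 93 ⊕ 186 = 231.
P3: S = E(K, 186) = 243; 210 ⊕ 243 = 33.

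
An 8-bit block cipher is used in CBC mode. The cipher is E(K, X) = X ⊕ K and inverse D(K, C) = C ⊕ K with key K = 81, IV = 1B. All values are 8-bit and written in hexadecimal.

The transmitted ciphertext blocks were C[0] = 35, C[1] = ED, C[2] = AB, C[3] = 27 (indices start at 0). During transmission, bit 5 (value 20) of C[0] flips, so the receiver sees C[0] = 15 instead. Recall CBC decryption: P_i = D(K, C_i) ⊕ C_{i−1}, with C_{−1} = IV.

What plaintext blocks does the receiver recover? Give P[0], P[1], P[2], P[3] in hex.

Only C[0] changed, to 15. In CBC, a change in C_i garbles P_i and flips the same bit in P_{i+1}. Decrypting the received ciphertext:
P[0]: D(K, 15) = 94; 94 ⊕ 1B = 8F.
P[1]: D(K, ED) = 6C; 6C ⊕ 15 = 79.
P[2]: D(K, AB) = 2A; 2A ⊕ ED = C7.
P[3]: D(K, 27) = A6; A6 ⊕ AB = 0D.
Blocks that differ from the original plaintext: P[0], P[1].

P[0] = 8F, P[1] = 79, P[2] = C7, P[3] = 0D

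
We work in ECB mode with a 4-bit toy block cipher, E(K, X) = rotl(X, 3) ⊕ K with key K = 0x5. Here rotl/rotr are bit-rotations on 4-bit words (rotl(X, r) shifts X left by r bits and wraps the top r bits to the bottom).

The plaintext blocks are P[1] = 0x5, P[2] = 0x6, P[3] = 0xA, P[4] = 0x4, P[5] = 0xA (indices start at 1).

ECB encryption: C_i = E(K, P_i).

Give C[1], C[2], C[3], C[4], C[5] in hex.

C[1] = 0xF, C[2] = 0x6, C[3] = 0x0, C[4] = 0x7, C[5] = 0x0

C[1]: E(K, 0x5) = 0xF.
C[2]: E(K, 0x6) = 0x6.
C[3]: E(K, 0xA) = 0x0.
C[4]: E(K, 0x4) = 0x7.
C[5]: E(K, 0xA) = 0x0.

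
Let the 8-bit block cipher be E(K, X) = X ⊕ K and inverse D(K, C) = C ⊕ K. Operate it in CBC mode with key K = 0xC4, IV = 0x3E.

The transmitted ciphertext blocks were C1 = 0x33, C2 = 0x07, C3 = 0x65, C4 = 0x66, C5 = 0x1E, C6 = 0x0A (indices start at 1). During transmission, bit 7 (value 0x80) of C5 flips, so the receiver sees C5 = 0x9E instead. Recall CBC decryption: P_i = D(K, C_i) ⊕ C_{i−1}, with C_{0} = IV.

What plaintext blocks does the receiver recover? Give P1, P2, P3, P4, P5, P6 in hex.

P1 = 0xC9, P2 = 0xF0, P3 = 0xA6, P4 = 0xC7, P5 = 0x3C, P6 = 0x50

Only C5 changed, to 0x9E. In CBC, a change in C_i garbles P_i and flips the same bit in P_{i+1}. Decrypting the received ciphertext:
P1: D(K, 0x33) = 0xF7; 0xF7 ⊕ 0x3E = 0xC9.
P2: D(K, 0x07) = 0xC3; 0xC3 ⊕ 0x33 = 0xF0.
P3: D(K, 0x65) = 0xA1; 0xA1 ⊕ 0x07 = 0xA6.
P4: D(K, 0x66) = 0xA2; 0xA2 ⊕ 0x65 = 0xC7.
P5: D(K, 0x9E) = 0x5A; 0x5A ⊕ 0x66 = 0x3C.
P6: D(K, 0x0A) = 0xCE; 0xCE ⊕ 0x9E = 0x50.
Blocks that differ from the original plaintext: P5, P6.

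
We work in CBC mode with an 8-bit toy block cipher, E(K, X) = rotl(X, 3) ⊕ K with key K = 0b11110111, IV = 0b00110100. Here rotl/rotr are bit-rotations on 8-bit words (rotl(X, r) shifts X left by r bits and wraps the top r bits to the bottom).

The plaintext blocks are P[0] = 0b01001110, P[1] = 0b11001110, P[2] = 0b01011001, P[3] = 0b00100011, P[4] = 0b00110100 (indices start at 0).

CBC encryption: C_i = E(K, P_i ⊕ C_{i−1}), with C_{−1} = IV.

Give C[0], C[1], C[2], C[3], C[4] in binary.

C[0] = 0b00100100, C[1] = 0b10100000, C[2] = 0b00111000, C[3] = 0b00101111, C[4] = 0b00101111

C[0]: P[0] ⊕ 0b00110100 = 0b01111010; E(K, 0b01111010) = 0b00100100.
C[1]: P[1] ⊕ 0b00100100 = 0b11101010; E(K, 0b11101010) = 0b10100000.
C[2]: P[2] ⊕ 0b10100000 = 0b11111001; E(K, 0b11111001) = 0b00111000.
C[3]: P[3] ⊕ 0b00111000 = 0b00011011; E(K, 0b00011011) = 0b00101111.
C[4]: P[4] ⊕ 0b00101111 = 0b00011011; E(K, 0b00011011) = 0b00101111.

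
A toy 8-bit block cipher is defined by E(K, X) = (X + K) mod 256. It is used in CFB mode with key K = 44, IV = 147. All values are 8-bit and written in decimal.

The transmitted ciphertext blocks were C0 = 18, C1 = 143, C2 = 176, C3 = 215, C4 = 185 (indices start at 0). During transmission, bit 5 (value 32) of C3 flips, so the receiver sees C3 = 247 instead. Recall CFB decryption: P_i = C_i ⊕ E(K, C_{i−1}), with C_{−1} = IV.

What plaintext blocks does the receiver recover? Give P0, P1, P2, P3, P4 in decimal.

P0 = 173, P1 = 177, P2 = 11, P3 = 43, P4 = 154

Only C3 changed, to 247. In CFB, a change in C_i flips the same bit in P_i and garbles P_{i+1}. Decrypting the received ciphertext:
P0: E(K, 147) = 191; 18 ⊕ 191 = 173.
P1: E(K, 18) = 62; 143 ⊕ 62 = 177.
P2: E(K, 143) = 187; 176 ⊕ 187 = 11.
P3: E(K, 176) = 220; 247 ⊕ 220 = 43.
P4: E(K, 247) = 35; 185 ⊕ 35 = 154.
Blocks that differ from the original plaintext: P3, P4.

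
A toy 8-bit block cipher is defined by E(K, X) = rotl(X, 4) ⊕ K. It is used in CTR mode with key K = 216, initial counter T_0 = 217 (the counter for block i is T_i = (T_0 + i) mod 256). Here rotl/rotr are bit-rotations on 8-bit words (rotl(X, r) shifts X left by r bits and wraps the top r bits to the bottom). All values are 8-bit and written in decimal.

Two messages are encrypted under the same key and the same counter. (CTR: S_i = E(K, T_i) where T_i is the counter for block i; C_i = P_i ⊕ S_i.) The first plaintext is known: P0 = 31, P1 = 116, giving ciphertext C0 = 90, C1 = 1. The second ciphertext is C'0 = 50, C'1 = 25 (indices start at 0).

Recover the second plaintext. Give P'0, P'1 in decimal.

In CTR with a reused counter, both messages share the same keystream S_i, so C_i ⊕ C'_i = P_i ⊕ P'_i and thus P'_i = P_i ⊕ C_i ⊕ C'_i.
P'0: 31 ⊕ 90 ⊕ 50 = 119.
P'1: 116 ⊕ 1 ⊕ 25 = 108.

P'0 = 119, P'1 = 108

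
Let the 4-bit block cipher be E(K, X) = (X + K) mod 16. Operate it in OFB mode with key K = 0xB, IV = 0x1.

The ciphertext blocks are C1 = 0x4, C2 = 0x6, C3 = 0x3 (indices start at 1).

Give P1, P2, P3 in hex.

P1 = 0x8, P2 = 0x1, P3 = 0x1

OFB decryption: S_i = E(K, S_{i−1}) with S_{0} = IV; P_i = C_i ⊕ S_i.
P1: S = E(K, 0x1) = 0xC; 0x4 ⊕ 0xC = 0x8.
P2: S = E(K, 0xC) = 0x7; 0x6 ⊕ 0x7 = 0x1.
P3: S = E(K, 0x7) = 0x2; 0x3 ⊕ 0x2 = 0x1.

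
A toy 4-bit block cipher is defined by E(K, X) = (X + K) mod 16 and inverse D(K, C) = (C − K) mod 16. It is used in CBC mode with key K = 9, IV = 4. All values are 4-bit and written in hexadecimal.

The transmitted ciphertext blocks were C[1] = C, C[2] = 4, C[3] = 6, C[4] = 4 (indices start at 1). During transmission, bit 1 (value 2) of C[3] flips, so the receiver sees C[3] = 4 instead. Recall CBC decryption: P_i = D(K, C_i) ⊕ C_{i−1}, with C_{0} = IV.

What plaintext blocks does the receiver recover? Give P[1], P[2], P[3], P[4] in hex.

P[1] = 7, P[2] = 7, P[3] = F, P[4] = F

Only C[3] changed, to 4. In CBC, a change in C_i garbles P_i and flips the same bit in P_{i+1}. Decrypting the received ciphertext:
P[1]: D(K, C) = 3; 3 ⊕ 4 = 7.
P[2]: D(K, 4) = B; B ⊕ C = 7.
P[3]: D(K, 4) = B; B ⊕ 4 = F.
P[4]: D(K, 4) = B; B ⊕ 4 = F.
Blocks that differ from the original plaintext: P[3], P[4].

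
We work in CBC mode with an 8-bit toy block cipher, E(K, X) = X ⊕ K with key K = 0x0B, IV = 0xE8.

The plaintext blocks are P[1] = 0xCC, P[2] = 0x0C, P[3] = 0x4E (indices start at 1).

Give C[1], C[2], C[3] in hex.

CBC encryption: C_i = E(K, P_i ⊕ C_{i−1}), with C_{0} = IV.
C[1]: P[1] ⊕ 0xE8 = 0x24; E(K, 0x24) = 0x2F.
C[2]: P[2] ⊕ 0x2F = 0x23; E(K, 0x23) = 0x28.
C[3]: P[3] ⊕ 0x28 = 0x66; E(K, 0x66) = 0x6D.

C[1] = 0x2F, C[2] = 0x28, C[3] = 0x6D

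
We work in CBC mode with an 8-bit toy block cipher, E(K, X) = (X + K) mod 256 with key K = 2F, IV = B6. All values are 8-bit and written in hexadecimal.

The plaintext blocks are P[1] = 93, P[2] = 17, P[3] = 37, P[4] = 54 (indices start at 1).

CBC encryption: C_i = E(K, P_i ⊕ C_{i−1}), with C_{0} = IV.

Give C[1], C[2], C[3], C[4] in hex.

C[1]: P[1] ⊕ B6 = 25; E(K, 25) = 54.
C[2]: P[2] ⊕ 54 = 43; E(K, 43) = 72.
C[3]: P[3] ⊕ 72 = 45; E(K, 45) = 74.
C[4]: P[4] ⊕ 74 = 20; E(K, 20) = 4F.

C[1] = 54, C[2] = 72, C[3] = 74, C[4] = 4F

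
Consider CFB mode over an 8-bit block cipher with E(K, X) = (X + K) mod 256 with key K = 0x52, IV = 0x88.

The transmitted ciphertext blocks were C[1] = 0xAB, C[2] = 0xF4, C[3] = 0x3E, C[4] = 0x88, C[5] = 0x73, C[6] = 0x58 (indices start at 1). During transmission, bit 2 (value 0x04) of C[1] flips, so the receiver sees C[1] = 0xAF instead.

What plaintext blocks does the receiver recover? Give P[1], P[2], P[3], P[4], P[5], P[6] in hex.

CFB decryption: P_i = C_i ⊕ E(K, C_{i−1}), with C_{0} = IV.
Only C[1] changed, to 0xAF. In CFB, a change in C_i flips the same bit in P_i and garbles P_{i+1}. Decrypting the received ciphertext:
P[1]: E(K, 0x88) = 0xDA; 0xAF ⊕ 0xDA = 0x75.
P[2]: E(K, 0xAF) = 0x01; 0xF4 ⊕ 0x01 = 0xF5.
P[3]: E(K, 0xF4) = 0x46; 0x3E ⊕ 0x46 = 0x78.
P[4]: E(K, 0x3E) = 0x90; 0x88 ⊕ 0x90 = 0x18.
P[5]: E(K, 0x88) = 0xDA; 0x73 ⊕ 0xDA = 0xA9.
P[6]: E(K, 0x73) = 0xC5; 0x58 ⊕ 0xC5 = 0x9D.
Blocks that differ from the original plaintext: P[1], P[2].

P[1] = 0x75, P[2] = 0xF5, P[3] = 0x78, P[4] = 0x18, P[5] = 0xA9, P[6] = 0x9D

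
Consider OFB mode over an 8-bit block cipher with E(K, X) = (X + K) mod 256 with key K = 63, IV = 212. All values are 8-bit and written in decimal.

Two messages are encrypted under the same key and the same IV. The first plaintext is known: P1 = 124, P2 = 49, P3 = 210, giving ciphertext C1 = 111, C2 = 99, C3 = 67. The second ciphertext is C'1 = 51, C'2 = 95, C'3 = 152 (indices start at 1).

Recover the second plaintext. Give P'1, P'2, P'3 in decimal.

In OFB with a reused IV, both messages share the same keystream S_i, so C_i ⊕ C'_i = P_i ⊕ P'_i and thus P'_i = P_i ⊕ C_i ⊕ C'_i.
P'1: 124 ⊕ 111 ⊕ 51 = 32.
P'2: 49 ⊕ 99 ⊕ 95 = 13.
P'3: 210 ⊕ 67 ⊕ 152 = 9.

P'1 = 32, P'2 = 13, P'3 = 9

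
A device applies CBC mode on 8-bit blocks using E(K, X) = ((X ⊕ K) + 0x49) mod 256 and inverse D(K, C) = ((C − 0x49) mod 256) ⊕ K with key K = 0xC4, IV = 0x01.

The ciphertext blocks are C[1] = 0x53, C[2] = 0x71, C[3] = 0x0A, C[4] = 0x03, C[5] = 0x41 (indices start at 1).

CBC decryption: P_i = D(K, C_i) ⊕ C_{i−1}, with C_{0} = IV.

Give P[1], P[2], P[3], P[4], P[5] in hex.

P[1]: D(K, 0x53) = 0xCE; 0xCE ⊕ 0x01 = 0xCF.
P[2]: D(K, 0x71) = 0xEC; 0xEC ⊕ 0x53 = 0xBF.
P[3]: D(K, 0x0A) = 0x05; 0x05 ⊕ 0x71 = 0x74.
P[4]: D(K, 0x03) = 0x7E; 0x7E ⊕ 0x0A = 0x74.
P[5]: D(K, 0x41) = 0x3C; 0x3C ⊕ 0x03 = 0x3F.

P[1] = 0xCF, P[2] = 0xBF, P[3] = 0x74, P[4] = 0x74, P[5] = 0x3F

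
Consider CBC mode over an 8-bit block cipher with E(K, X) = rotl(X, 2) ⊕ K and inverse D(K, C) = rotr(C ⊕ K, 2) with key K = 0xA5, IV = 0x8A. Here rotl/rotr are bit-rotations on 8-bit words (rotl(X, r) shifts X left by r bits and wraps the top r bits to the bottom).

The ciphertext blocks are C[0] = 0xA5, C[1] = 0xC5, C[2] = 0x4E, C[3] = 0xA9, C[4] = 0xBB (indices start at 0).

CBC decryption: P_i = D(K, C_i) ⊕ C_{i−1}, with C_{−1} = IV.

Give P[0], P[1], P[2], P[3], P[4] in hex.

P[0] = 0x8A, P[1] = 0xBD, P[2] = 0x3F, P[3] = 0x4D, P[4] = 0x2E

P[0]: D(K, 0xA5) = 0x00; 0x00 ⊕ 0x8A = 0x8A.
P[1]: D(K, 0xC5) = 0x18; 0x18 ⊕ 0xA5 = 0xBD.
P[2]: D(K, 0x4E) = 0xFA; 0xFA ⊕ 0xC5 = 0x3F.
P[3]: D(K, 0xA9) = 0x03; 0x03 ⊕ 0x4E = 0x4D.
P[4]: D(K, 0xBB) = 0x87; 0x87 ⊕ 0xA9 = 0x2E.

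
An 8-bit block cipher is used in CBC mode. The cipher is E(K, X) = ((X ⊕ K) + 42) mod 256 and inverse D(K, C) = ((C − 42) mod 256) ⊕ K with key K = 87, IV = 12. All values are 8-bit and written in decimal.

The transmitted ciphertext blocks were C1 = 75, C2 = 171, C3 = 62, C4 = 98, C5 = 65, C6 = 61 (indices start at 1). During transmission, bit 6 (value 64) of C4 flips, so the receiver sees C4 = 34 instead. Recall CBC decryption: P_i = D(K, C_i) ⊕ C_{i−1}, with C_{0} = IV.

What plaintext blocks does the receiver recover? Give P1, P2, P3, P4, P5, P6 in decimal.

Only C4 changed, to 34. In CBC, a change in C_i garbles P_i and flips the same bit in P_{i+1}. Decrypting the received ciphertext:
P1: D(K, 75) = 118; 118 ⊕ 12 = 122.
P2: D(K, 171) = 214; 214 ⊕ 75 = 157.
P3: D(K, 62) = 67; 67 ⊕ 171 = 232.
P4: D(K, 34) = 175; 175 ⊕ 62 = 145.
P5: D(K, 65) = 64; 64 ⊕ 34 = 98.
P6: D(K, 61) = 68; 68 ⊕ 65 = 5.
Blocks that differ from the original plaintext: P4, P5.

P1 = 122, P2 = 157, P3 = 232, P4 = 145, P5 = 98, P6 = 5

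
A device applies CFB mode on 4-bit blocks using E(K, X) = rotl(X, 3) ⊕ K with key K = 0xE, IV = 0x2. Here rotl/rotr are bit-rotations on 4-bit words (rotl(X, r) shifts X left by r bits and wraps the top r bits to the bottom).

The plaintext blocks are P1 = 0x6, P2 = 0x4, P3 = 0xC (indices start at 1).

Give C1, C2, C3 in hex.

CFB encryption: C_i = P_i ⊕ E(K, C_{i−1}), with C_{0} = IV.
C1: E(K, 0x2) = 0xF; 0x6 ⊕ 0xF = 0x9.
C2: E(K, 0x9) = 0x2; 0x4 ⊕ 0x2 = 0x6.
C3: E(K, 0x6) = 0xD; 0xC ⊕ 0xD = 0x1.

C1 = 0x9, C2 = 0x6, C3 = 0x1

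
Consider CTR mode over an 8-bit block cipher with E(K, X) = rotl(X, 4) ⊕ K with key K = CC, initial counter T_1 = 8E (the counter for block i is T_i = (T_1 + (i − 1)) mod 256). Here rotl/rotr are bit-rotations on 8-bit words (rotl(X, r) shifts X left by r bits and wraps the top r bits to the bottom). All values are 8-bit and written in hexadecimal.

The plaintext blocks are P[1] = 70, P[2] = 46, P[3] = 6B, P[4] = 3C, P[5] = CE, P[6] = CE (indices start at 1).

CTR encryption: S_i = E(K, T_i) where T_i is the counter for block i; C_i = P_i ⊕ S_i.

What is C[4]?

C[4] = E9

C[1]: T = 8E, S = E(K, T) = 24; 70 ⊕ 24 = 54.
C[2]: T = 8F, S = E(K, T) = 34; 46 ⊕ 34 = 72.
C[3]: T = 90, S = E(K, T) = C5; 6B ⊕ C5 = AE.
C[4]: T = 91, S = E(K, T) = D5; 3C ⊕ D5 = E9.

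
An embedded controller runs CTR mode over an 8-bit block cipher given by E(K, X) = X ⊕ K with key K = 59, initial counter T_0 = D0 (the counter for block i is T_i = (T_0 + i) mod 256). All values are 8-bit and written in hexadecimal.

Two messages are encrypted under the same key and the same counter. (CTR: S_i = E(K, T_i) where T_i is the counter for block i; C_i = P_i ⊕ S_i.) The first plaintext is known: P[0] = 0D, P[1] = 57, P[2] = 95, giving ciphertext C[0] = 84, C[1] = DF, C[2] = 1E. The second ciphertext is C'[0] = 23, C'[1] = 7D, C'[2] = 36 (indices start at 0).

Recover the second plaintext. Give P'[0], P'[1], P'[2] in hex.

P'[0] = AA, P'[1] = F5, P'[2] = BD

In CTR with a reused counter, both messages share the same keystream S_i, so C_i ⊕ C'_i = P_i ⊕ P'_i and thus P'_i = P_i ⊕ C_i ⊕ C'_i.
P'[0]: 0D ⊕ 84 ⊕ 23 = AA.
P'[1]: 57 ⊕ DF ⊕ 7D = F5.
P'[2]: 95 ⊕ 1E ⊕ 36 = BD.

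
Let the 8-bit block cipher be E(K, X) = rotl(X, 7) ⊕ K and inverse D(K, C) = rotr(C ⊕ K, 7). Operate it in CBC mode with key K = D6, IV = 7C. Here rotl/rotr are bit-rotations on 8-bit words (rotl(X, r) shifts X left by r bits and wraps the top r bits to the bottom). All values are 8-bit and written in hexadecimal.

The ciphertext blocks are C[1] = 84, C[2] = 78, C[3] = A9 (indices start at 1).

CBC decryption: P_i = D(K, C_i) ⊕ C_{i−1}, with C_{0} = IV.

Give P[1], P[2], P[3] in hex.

P[1]: D(K, 84) = A4; A4 ⊕ 7C = D8.
P[2]: D(K, 78) = 5D; 5D ⊕ 84 = D9.
P[3]: D(K, A9) = FE; FE ⊕ 78 = 86.

P[1] = D8, P[2] = D9, P[3] = 86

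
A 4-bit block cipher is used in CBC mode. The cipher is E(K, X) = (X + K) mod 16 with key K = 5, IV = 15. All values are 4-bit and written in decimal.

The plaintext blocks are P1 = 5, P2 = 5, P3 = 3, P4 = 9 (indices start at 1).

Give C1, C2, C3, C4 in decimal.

C1 = 15, C2 = 15, C3 = 1, C4 = 13

CBC encryption: C_i = E(K, P_i ⊕ C_{i−1}), with C_{0} = IV.
C1: P1 ⊕ 15 = 10; E(K, 10) = 15.
C2: P2 ⊕ 15 = 10; E(K, 10) = 15.
C3: P3 ⊕ 15 = 12; E(K, 12) = 1.
C4: P4 ⊕ 1 = 8; E(K, 8) = 13.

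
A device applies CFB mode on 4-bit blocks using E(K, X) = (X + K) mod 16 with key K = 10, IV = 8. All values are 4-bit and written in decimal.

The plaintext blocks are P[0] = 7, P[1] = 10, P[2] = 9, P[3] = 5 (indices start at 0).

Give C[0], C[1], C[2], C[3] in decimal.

CFB encryption: C_i = P_i ⊕ E(K, C_{i−1}), with C_{−1} = IV.
C[0]: E(K, 8) = 2; 7 ⊕ 2 = 5.
C[1]: E(K, 5) = 15; 10 ⊕ 15 = 5.
C[2]: E(K, 5) = 15; 9 ⊕ 15 = 6.
C[3]: E(K, 6) = 0; 5 ⊕ 0 = 5.

C[0] = 5, C[1] = 5, C[2] = 6, C[3] = 5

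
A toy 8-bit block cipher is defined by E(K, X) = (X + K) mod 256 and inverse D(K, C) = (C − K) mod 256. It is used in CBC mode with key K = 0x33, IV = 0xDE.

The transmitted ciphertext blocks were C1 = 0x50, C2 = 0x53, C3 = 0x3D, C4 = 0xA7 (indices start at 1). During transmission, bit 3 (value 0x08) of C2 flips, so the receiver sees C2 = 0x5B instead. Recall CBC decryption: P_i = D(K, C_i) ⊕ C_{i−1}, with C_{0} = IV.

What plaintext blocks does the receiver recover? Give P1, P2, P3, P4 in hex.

Only C2 changed, to 0x5B. In CBC, a change in C_i garbles P_i and flips the same bit in P_{i+1}. Decrypting the received ciphertext:
P1: D(K, 0x50) = 0x1D; 0x1D ⊕ 0xDE = 0xC3.
P2: D(K, 0x5B) = 0x28; 0x28 ⊕ 0x50 = 0x78.
P3: D(K, 0x3D) = 0x0A; 0x0A ⊕ 0x5B = 0x51.
P4: D(K, 0xA7) = 0x74; 0x74 ⊕ 0x3D = 0x49.
Blocks that differ from the original plaintext: P2, P3.

P1 = 0xC3, P2 = 0x78, P3 = 0x51, P4 = 0x49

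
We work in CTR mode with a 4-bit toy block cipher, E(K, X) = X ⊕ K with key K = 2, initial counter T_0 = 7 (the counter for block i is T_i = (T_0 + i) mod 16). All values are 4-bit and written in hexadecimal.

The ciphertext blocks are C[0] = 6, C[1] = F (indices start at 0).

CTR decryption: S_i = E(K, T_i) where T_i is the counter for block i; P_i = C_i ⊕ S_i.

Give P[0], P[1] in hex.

P[0] = 3, P[1] = 5

P[0]: T = 7, S = E(K, T) = 5; 6 ⊕ 5 = 3.
P[1]: T = 8, S = E(K, T) = A; F ⊕ A = 5.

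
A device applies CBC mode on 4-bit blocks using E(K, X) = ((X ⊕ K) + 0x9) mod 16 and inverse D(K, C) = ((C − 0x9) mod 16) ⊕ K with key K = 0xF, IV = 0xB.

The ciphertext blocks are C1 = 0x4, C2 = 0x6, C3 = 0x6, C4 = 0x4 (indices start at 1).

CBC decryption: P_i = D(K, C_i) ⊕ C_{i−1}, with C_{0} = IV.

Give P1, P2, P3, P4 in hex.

P1 = 0xF, P2 = 0x6, P3 = 0x4, P4 = 0x2

P1: D(K, 0x4) = 0x4; 0x4 ⊕ 0xB = 0xF.
P2: D(K, 0x6) = 0x2; 0x2 ⊕ 0x4 = 0x6.
P3: D(K, 0x6) = 0x2; 0x2 ⊕ 0x6 = 0x4.
P4: D(K, 0x4) = 0x4; 0x4 ⊕ 0x6 = 0x2.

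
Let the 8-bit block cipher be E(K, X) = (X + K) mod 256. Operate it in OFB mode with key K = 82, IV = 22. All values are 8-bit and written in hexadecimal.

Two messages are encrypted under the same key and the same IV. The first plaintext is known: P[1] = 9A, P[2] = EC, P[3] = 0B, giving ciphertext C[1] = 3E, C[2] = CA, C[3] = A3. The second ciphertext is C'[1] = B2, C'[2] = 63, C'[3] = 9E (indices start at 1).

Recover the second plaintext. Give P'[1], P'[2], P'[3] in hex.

In OFB with a reused IV, both messages share the same keystream S_i, so C_i ⊕ C'_i = P_i ⊕ P'_i and thus P'_i = P_i ⊕ C_i ⊕ C'_i.
P'[1]: 9A ⊕ 3E ⊕ B2 = 16.
P'[2]: EC ⊕ CA ⊕ 63 = 45.
P'[3]: 0B ⊕ A3 ⊕ 9E = 36.

P'[1] = 16, P'[2] = 45, P'[3] = 36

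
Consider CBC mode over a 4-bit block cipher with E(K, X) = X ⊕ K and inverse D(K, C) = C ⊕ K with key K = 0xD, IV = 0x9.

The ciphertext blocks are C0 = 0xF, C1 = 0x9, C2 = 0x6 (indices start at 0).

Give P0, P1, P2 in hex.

P0 = 0xB, P1 = 0xB, P2 = 0x2

CBC decryption: P_i = D(K, C_i) ⊕ C_{i−1}, with C_{−1} = IV.
P0: D(K, 0xF) = 0x2; 0x2 ⊕ 0x9 = 0xB.
P1: D(K, 0x9) = 0x4; 0x4 ⊕ 0xF = 0xB.
P2: D(K, 0x6) = 0xB; 0xB ⊕ 0x9 = 0x2.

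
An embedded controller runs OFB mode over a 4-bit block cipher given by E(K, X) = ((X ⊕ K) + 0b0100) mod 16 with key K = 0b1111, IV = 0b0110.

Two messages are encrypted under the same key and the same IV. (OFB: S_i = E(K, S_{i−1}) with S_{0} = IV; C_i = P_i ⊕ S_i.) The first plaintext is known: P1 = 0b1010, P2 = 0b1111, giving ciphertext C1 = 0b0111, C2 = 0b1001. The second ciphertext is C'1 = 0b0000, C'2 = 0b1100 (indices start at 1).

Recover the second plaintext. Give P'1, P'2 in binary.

In OFB with a reused IV, both messages share the same keystream S_i, so C_i ⊕ C'_i = P_i ⊕ P'_i and thus P'_i = P_i ⊕ C_i ⊕ C'_i.
P'1: 0b1010 ⊕ 0b0111 ⊕ 0b0000 = 0b1101.
P'2: 0b1111 ⊕ 0b1001 ⊕ 0b1100 = 0b1010.

P'1 = 0b1101, P'2 = 0b1010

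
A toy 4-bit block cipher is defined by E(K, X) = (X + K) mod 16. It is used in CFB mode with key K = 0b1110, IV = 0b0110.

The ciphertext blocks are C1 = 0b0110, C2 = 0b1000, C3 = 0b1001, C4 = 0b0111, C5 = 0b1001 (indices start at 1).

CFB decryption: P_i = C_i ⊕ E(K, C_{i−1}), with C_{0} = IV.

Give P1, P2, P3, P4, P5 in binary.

P1 = 0b0010, P2 = 0b1100, P3 = 0b1111, P4 = 0b0000, P5 = 0b1100

P1: E(K, 0b0110) = 0b0100; 0b0110 ⊕ 0b0100 = 0b0010.
P2: E(K, 0b0110) = 0b0100; 0b1000 ⊕ 0b0100 = 0b1100.
P3: E(K, 0b1000) = 0b0110; 0b1001 ⊕ 0b0110 = 0b1111.
P4: E(K, 0b1001) = 0b0111; 0b0111 ⊕ 0b0111 = 0b0000.
P5: E(K, 0b0111) = 0b0101; 0b1001 ⊕ 0b0101 = 0b1100.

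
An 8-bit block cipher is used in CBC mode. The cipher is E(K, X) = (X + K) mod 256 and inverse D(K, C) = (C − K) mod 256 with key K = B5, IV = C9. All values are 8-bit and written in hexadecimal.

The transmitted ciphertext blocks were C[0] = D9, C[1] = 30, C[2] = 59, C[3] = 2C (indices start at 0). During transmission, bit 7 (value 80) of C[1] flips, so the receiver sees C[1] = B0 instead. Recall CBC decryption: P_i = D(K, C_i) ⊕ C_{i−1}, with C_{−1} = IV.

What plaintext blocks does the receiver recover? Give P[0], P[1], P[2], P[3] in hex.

P[0] = ED, P[1] = 22, P[2] = 14, P[3] = 2E

Only C[1] changed, to B0. In CBC, a change in C_i garbles P_i and flips the same bit in P_{i+1}. Decrypting the received ciphertext:
P[0]: D(K, D9) = 24; 24 ⊕ C9 = ED.
P[1]: D(K, B0) = FB; FB ⊕ D9 = 22.
P[2]: D(K, 59) = A4; A4 ⊕ B0 = 14.
P[3]: D(K, 2C) = 77; 77 ⊕ 59 = 2E.
Blocks that differ from the original plaintext: P[1], P[2].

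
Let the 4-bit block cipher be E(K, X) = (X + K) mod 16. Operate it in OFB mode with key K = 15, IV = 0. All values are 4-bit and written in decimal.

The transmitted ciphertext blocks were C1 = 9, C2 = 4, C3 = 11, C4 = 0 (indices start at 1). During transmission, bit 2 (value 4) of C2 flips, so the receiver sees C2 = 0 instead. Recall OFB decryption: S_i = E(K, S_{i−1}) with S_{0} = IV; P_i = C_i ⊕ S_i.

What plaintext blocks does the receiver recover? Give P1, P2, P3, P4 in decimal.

P1 = 6, P2 = 14, P3 = 6, P4 = 12

Only C2 changed, to 0. In OFB, a change in C_i flips the same bit in P_i only; the keystream is unaffected. Decrypting the received ciphertext:
P1: S = E(K, 0) = 15; 9 ⊕ 15 = 6.
P2: S = E(K, 15) = 14; 0 ⊕ 14 = 14.
P3: S = E(K, 14) = 13; 11 ⊕ 13 = 6.
P4: S = E(K, 13) = 12; 0 ⊕ 12 = 12.
Blocks that differ from the original plaintext: P2.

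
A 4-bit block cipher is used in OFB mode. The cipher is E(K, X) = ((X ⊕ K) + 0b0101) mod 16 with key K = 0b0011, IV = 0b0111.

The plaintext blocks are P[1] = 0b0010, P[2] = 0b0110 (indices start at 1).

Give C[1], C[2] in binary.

OFB encryption: S_i = E(K, S_{i−1}) with S_{0} = IV; C_i = P_i ⊕ S_i.
C[1]: S = E(K, 0b0111) = 0b1001; 0b0010 ⊕ 0b1001 = 0b1011.
C[2]: S = E(K, 0b1001) = 0b1111; 0b0110 ⊕ 0b1111 = 0b1001.

C[1] = 0b1011, C[2] = 0b1001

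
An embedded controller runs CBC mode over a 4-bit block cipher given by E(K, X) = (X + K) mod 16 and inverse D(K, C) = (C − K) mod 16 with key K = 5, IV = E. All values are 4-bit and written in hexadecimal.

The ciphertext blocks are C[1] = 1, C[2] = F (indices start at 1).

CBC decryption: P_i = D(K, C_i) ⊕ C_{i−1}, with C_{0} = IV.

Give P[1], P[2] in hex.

P[1] = 2, P[2] = B

P[1]: D(K, 1) = C; C ⊕ E = 2.
P[2]: D(K, F) = A; A ⊕ 1 = B.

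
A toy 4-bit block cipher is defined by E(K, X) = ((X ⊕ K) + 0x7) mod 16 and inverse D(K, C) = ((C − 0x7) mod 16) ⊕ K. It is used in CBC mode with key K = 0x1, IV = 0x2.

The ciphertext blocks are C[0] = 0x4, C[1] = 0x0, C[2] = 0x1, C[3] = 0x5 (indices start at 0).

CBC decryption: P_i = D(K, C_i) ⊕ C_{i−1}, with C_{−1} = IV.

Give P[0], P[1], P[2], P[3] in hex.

P[0] = 0xE, P[1] = 0xC, P[2] = 0xB, P[3] = 0xE

P[0]: D(K, 0x4) = 0xC; 0xC ⊕ 0x2 = 0xE.
P[1]: D(K, 0x0) = 0x8; 0x8 ⊕ 0x4 = 0xC.
P[2]: D(K, 0x1) = 0xB; 0xB ⊕ 0x0 = 0xB.
P[3]: D(K, 0x5) = 0xF; 0xF ⊕ 0x1 = 0xE.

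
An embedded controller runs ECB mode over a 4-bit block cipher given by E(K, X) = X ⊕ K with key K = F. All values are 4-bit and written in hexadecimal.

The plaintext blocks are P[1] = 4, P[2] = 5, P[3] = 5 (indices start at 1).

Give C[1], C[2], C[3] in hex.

ECB encryption: C_i = E(K, P_i).
C[1]: E(K, 4) = B.
C[2]: E(K, 5) = A.
C[3]: E(K, 5) = A.

C[1] = B, C[2] = A, C[3] = A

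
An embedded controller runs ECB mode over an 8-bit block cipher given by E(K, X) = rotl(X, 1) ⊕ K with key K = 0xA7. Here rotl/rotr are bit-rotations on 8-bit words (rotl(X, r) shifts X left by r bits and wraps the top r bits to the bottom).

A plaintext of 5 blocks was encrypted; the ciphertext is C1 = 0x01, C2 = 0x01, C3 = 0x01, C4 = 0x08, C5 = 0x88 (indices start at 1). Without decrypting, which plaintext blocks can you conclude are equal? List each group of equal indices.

P1 = P2 = P3

ECB encrypts each block independently with the same key, so equal ciphertext blocks imply equal plaintext blocks.
C1 = C2 = C3 = 0x01, so P1 = P2 = P3.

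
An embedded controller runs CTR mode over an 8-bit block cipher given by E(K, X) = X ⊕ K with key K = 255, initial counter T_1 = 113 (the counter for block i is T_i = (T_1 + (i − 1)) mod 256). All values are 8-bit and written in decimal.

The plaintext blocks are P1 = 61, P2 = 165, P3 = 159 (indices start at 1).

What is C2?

C2 = 40

CTR encryption: S_i = E(K, T_i) where T_i is the counter for block i; C_i = P_i ⊕ S_i.
C1: T = 113, S = E(K, T) = 142; 61 ⊕ 142 = 179.
C2: T = 114, S = E(K, T) = 141; 165 ⊕ 141 = 40.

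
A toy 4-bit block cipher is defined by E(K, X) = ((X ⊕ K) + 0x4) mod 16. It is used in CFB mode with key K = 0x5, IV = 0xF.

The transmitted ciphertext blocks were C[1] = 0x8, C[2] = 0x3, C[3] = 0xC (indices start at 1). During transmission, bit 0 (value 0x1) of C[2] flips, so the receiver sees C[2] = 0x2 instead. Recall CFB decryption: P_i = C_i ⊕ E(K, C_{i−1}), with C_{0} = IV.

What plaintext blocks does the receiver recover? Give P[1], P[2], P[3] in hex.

Only C[2] changed, to 0x2. In CFB, a change in C_i flips the same bit in P_i and garbles P_{i+1}. Decrypting the received ciphertext:
P[1]: E(K, 0xF) = 0xE; 0x8 ⊕ 0xE = 0x6.
P[2]: E(K, 0x8) = 0x1; 0x2 ⊕ 0x1 = 0x3.
P[3]: E(K, 0x2) = 0xB; 0xC ⊕ 0xB = 0x7.
Blocks that differ from the original plaintext: P[2], P[3].

P[1] = 0x6, P[2] = 0x3, P[3] = 0x7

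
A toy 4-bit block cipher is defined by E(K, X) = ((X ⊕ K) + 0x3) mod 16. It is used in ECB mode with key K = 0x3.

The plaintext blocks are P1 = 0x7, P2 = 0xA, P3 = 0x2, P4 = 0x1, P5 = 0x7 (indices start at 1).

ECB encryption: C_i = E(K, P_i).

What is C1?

C1 = 0x7

C1: E(K, 0x7) = 0x7.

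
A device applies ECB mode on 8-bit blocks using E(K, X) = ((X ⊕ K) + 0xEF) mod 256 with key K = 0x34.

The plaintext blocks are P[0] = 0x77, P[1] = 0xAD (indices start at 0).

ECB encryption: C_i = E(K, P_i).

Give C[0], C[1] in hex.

C[0]: E(K, 0x77) = 0x32.
C[1]: E(K, 0xAD) = 0x88.

C[0] = 0x32, C[1] = 0x88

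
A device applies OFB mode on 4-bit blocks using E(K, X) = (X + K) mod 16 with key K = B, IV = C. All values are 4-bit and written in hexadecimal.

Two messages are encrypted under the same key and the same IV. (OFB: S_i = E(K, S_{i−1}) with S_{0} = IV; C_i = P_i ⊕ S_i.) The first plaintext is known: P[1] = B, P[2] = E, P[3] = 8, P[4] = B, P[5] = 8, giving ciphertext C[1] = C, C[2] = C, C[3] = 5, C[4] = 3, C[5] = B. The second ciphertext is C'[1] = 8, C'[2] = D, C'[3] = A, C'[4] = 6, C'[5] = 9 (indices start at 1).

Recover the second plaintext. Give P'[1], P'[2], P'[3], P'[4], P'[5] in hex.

P'[1] = F, P'[2] = F, P'[3] = 7, P'[4] = E, P'[5] = A

In OFB with a reused IV, both messages share the same keystream S_i, so C_i ⊕ C'_i = P_i ⊕ P'_i and thus P'_i = P_i ⊕ C_i ⊕ C'_i.
P'[1]: B ⊕ C ⊕ 8 = F.
P'[2]: E ⊕ C ⊕ D = F.
P'[3]: 8 ⊕ 5 ⊕ A = 7.
P'[4]: B ⊕ 3 ⊕ 6 = E.
P'[5]: 8 ⊕ B ⊕ 9 = A.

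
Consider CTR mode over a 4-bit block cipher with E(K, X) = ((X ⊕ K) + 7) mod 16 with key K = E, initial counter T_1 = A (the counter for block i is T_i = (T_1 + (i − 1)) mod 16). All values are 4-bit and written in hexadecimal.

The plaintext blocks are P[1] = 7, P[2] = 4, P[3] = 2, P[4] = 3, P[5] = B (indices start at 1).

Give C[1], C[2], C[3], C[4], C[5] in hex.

C[1] = C, C[2] = 8, C[3] = B, C[4] = 9, C[5] = C

CTR encryption: S_i = E(K, T_i) where T_i is the counter for block i; C_i = P_i ⊕ S_i.
C[1]: T = A, S = E(K, T) = B; 7 ⊕ B = C.
C[2]: T = B, S = E(K, T) = C; 4 ⊕ C = 8.
C[3]: T = C, S = E(K, T) = 9; 2 ⊕ 9 = B.
C[4]: T = D, S = E(K, T) = A; 3 ⊕ A = 9.
C[5]: T = E, S = E(K, T) = 7; B ⊕ 7 = C.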